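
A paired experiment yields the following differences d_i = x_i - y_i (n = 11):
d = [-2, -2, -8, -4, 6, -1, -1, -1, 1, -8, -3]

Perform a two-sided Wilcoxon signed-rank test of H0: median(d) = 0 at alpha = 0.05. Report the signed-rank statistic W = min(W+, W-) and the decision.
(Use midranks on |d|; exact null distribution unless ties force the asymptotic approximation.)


Step 1: Drop any zero differences (none here) and take |d_i|.
|d| = [2, 2, 8, 4, 6, 1, 1, 1, 1, 8, 3]
Step 2: Midrank |d_i| (ties get averaged ranks).
ranks: |2|->5.5, |2|->5.5, |8|->10.5, |4|->8, |6|->9, |1|->2.5, |1|->2.5, |1|->2.5, |1|->2.5, |8|->10.5, |3|->7
Step 3: Attach original signs; sum ranks with positive sign and with negative sign.
W+ = 9 + 2.5 = 11.5
W- = 5.5 + 5.5 + 10.5 + 8 + 2.5 + 2.5 + 2.5 + 10.5 + 7 = 54.5
(Check: W+ + W- = 66 should equal n(n+1)/2 = 66.)
Step 4: Test statistic W = min(W+, W-) = 11.5.
Step 5: Ties in |d|, so use the tie-corrected normal approximation.
        E[W] = n(n+1)/4 = 11*12/4 = 33.
        Tie groups: |d|=1 (t=4), |d|=2 (t=2), |d|=8 (t=2); sum(t^3 - t) = 72.
        Var[W] = n(n+1)(2n+1)/24 - sum(t^3-t)/48 = 3036/24 - 72/48 = 125.
        z = (W - E[W]) / sqrt(Var[W]) = (11.5 - 33) / 11.1803 = -1.9230.
        Two-sided p = 2*Phi(z) = 0.054478.
Step 6: alpha = 0.05. fail to reject H0.

W+ = 11.5, W- = 54.5, W = min = 11.5, p = 0.054478, fail to reject H0.


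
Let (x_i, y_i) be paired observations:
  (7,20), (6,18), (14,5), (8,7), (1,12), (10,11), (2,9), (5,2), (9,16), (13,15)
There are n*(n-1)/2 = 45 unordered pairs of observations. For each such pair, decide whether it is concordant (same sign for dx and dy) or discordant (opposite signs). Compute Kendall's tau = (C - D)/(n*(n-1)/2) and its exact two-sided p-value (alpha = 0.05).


Step 1: Enumerate the 45 unordered pairs (i,j) with i<j and classify each by sign(x_j-x_i) * sign(y_j-y_i).
  (1,2):dx=-1,dy=-2->C; (1,3):dx=+7,dy=-15->D; (1,4):dx=+1,dy=-13->D; (1,5):dx=-6,dy=-8->C
  (1,6):dx=+3,dy=-9->D; (1,7):dx=-5,dy=-11->C; (1,8):dx=-2,dy=-18->C; (1,9):dx=+2,dy=-4->D
  (1,10):dx=+6,dy=-5->D; (2,3):dx=+8,dy=-13->D; (2,4):dx=+2,dy=-11->D; (2,5):dx=-5,dy=-6->C
  (2,6):dx=+4,dy=-7->D; (2,7):dx=-4,dy=-9->C; (2,8):dx=-1,dy=-16->C; (2,9):dx=+3,dy=-2->D
  (2,10):dx=+7,dy=-3->D; (3,4):dx=-6,dy=+2->D; (3,5):dx=-13,dy=+7->D; (3,6):dx=-4,dy=+6->D
  (3,7):dx=-12,dy=+4->D; (3,8):dx=-9,dy=-3->C; (3,9):dx=-5,dy=+11->D; (3,10):dx=-1,dy=+10->D
  (4,5):dx=-7,dy=+5->D; (4,6):dx=+2,dy=+4->C; (4,7):dx=-6,dy=+2->D; (4,8):dx=-3,dy=-5->C
  (4,9):dx=+1,dy=+9->C; (4,10):dx=+5,dy=+8->C; (5,6):dx=+9,dy=-1->D; (5,7):dx=+1,dy=-3->D
  (5,8):dx=+4,dy=-10->D; (5,9):dx=+8,dy=+4->C; (5,10):dx=+12,dy=+3->C; (6,7):dx=-8,dy=-2->C
  (6,8):dx=-5,dy=-9->C; (6,9):dx=-1,dy=+5->D; (6,10):dx=+3,dy=+4->C; (7,8):dx=+3,dy=-7->D
  (7,9):dx=+7,dy=+7->C; (7,10):dx=+11,dy=+6->C; (8,9):dx=+4,dy=+14->C; (8,10):dx=+8,dy=+13->C
  (9,10):dx=+4,dy=-1->D
Step 2: C = 21, D = 24, total pairs = 45.
Step 3: tau = (C - D)/(n(n-1)/2) = (21 - 24)/45 = -0.066667.
Step 4: Exact two-sided p-value (enumerate n! = 3628800 permutations of y under H0): p = 0.861801.
Step 5: alpha = 0.05. fail to reject H0.

tau_b = -0.0667 (C=21, D=24), p = 0.861801, fail to reject H0.


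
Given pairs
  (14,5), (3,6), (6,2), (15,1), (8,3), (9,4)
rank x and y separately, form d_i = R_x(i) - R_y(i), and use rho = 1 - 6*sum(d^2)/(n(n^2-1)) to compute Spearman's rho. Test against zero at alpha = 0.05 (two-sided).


Step 1: Rank x and y separately (midranks; no ties here).
rank(x): 14->5, 3->1, 6->2, 15->6, 8->3, 9->4
rank(y): 5->5, 6->6, 2->2, 1->1, 3->3, 4->4
Step 2: d_i = R_x(i) - R_y(i); compute d_i^2.
  (5-5)^2=0, (1-6)^2=25, (2-2)^2=0, (6-1)^2=25, (3-3)^2=0, (4-4)^2=0
sum(d^2) = 50.
Step 3: rho = 1 - 6*50 / (6*(6^2 - 1)) = 1 - 300/210 = -0.428571.
Step 4: Under H0, t = rho * sqrt((n-2)/(1-rho^2)) = -0.9487 ~ t(4).
Step 5: Two-sided p-value from the t-distribution with 4 df = 0.396501.
Step 6: alpha = 0.05. fail to reject H0.

rho = -0.4286, p = 0.396501, fail to reject H0 at alpha = 0.05.


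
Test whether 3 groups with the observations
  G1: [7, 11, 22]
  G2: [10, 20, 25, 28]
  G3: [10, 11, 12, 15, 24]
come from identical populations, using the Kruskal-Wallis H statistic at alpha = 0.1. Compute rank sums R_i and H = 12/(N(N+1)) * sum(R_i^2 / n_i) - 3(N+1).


Step 1: Combine all N = 12 observations and assign midranks.
sorted (value, group, rank): (7,G1,1), (10,G2,2.5), (10,G3,2.5), (11,G1,4.5), (11,G3,4.5), (12,G3,6), (15,G3,7), (20,G2,8), (22,G1,9), (24,G3,10), (25,G2,11), (28,G2,12)
Step 2: Sum ranks within each group.
R_1 = 14.5 (n_1 = 3)
R_2 = 33.5 (n_2 = 4)
R_3 = 30 (n_3 = 5)
Step 3: H = 12/(N(N+1)) * sum(R_i^2/n_i) - 3(N+1)
     = 12/(12*13) * (14.5^2/3 + 33.5^2/4 + 30^2/5) - 3*13
     = 0.076923 * 530.646 - 39
     = 1.818910.
Step 4: Ties present; correction factor C = 1 - 12/(12^3 - 12) = 0.993007. Corrected H = 1.818910 / 0.993007 = 1.831719.
Step 5: Under H0, H ~ chi^2(2); p-value = 0.400172.
Step 6: alpha = 0.1. fail to reject H0.

H = 1.8317, df = 2, p = 0.400172, fail to reject H0.


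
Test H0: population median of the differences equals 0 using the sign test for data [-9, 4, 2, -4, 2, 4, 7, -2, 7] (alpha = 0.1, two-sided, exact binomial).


Step 1: Discard zero differences. Original n = 9; n_eff = number of nonzero differences = 9.
Nonzero differences (with sign): -9, +4, +2, -4, +2, +4, +7, -2, +7
Step 2: Count signs: positive = 6, negative = 3.
Step 3: Under H0: P(positive) = 0.5, so the number of positives S ~ Bin(9, 0.5).
Step 4: Two-sided exact p-value = sum of Bin(9,0.5) probabilities at or below the observed probability = 0.507812.
Step 5: alpha = 0.1. fail to reject H0.

n_eff = 9, pos = 6, neg = 3, p = 0.507812, fail to reject H0.


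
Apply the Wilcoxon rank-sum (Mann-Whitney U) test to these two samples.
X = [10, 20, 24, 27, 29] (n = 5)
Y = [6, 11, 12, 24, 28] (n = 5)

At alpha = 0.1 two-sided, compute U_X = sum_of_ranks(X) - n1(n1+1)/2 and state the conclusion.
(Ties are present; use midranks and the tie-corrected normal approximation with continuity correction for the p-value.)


Step 1: Combine and sort all 10 observations; assign midranks.
sorted (value, group): (6,Y), (10,X), (11,Y), (12,Y), (20,X), (24,X), (24,Y), (27,X), (28,Y), (29,X)
ranks: 6->1, 10->2, 11->3, 12->4, 20->5, 24->6.5, 24->6.5, 27->8, 28->9, 29->10
Step 2: Rank sum for X: R1 = 2 + 5 + 6.5 + 8 + 10 = 31.5.
Step 3: U_X = R1 - n1(n1+1)/2 = 31.5 - 5*6/2 = 31.5 - 15 = 16.5.
       U_Y = n1*n2 - U_X = 25 - 16.5 = 8.5.
Step 4: Ties are present, so use the tie-corrected normal approximation (with continuity correction) for the p-value.
Step 5: p-value = 0.463344; compare to alpha = 0.1. fail to reject H0.

U_X = 16.5, p = 0.463344, fail to reject H0 at alpha = 0.1.


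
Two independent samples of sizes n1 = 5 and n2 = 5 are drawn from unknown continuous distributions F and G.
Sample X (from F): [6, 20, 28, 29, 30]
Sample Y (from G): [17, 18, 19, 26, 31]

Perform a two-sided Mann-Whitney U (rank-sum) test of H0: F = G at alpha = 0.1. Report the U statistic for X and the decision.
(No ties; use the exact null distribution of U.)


Step 1: Combine and sort all 10 observations; assign midranks.
sorted (value, group): (6,X), (17,Y), (18,Y), (19,Y), (20,X), (26,Y), (28,X), (29,X), (30,X), (31,Y)
ranks: 6->1, 17->2, 18->3, 19->4, 20->5, 26->6, 28->7, 29->8, 30->9, 31->10
Step 2: Rank sum for X: R1 = 1 + 5 + 7 + 8 + 9 = 30.
Step 3: U_X = R1 - n1(n1+1)/2 = 30 - 5*6/2 = 30 - 15 = 15.
       U_Y = n1*n2 - U_X = 25 - 15 = 10.
Step 4: No ties, so the exact null distribution of U (based on enumerating the C(10,5) = 252 equally likely rank assignments) gives the two-sided p-value.
Step 5: p-value = 0.690476; compare to alpha = 0.1. fail to reject H0.

U_X = 15, p = 0.690476, fail to reject H0 at alpha = 0.1.


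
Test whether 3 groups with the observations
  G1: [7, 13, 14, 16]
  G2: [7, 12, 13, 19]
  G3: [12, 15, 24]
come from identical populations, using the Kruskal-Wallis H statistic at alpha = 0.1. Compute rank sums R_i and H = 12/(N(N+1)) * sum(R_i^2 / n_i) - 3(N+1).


Step 1: Combine all N = 11 observations and assign midranks.
sorted (value, group, rank): (7,G1,1.5), (7,G2,1.5), (12,G2,3.5), (12,G3,3.5), (13,G1,5.5), (13,G2,5.5), (14,G1,7), (15,G3,8), (16,G1,9), (19,G2,10), (24,G3,11)
Step 2: Sum ranks within each group.
R_1 = 23 (n_1 = 4)
R_2 = 20.5 (n_2 = 4)
R_3 = 22.5 (n_3 = 3)
Step 3: H = 12/(N(N+1)) * sum(R_i^2/n_i) - 3(N+1)
     = 12/(11*12) * (23^2/4 + 20.5^2/4 + 22.5^2/3) - 3*12
     = 0.090909 * 406.062 - 36
     = 0.914773.
Step 4: Ties present; correction factor C = 1 - 18/(11^3 - 11) = 0.986364. Corrected H = 0.914773 / 0.986364 = 0.927419.
Step 5: Under H0, H ~ chi^2(2); p-value = 0.628946.
Step 6: alpha = 0.1. fail to reject H0.

H = 0.9274, df = 2, p = 0.628946, fail to reject H0.


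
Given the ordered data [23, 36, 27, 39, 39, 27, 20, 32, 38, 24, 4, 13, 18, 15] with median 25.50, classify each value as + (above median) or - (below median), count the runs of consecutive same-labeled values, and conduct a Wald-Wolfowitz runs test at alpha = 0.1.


Step 1: Compute median = 25.50; label A = above, B = below.
Labels in order: BAAAAABAABBBBB  (n_A = 7, n_B = 7)
Step 2: Count runs R = 5.
Step 3: Under H0 (random ordering), E[R] = 2*n_A*n_B/(n_A+n_B) + 1 = 2*7*7/14 + 1 = 8.0000.
        Var[R] = 2*n_A*n_B*(2*n_A*n_B - n_A - n_B) / ((n_A+n_B)^2 * (n_A+n_B-1)) = 8232/2548 = 3.2308.
        SD[R] = 1.7974.
Step 4: Continuity-corrected z = (R + 0.5 - E[R]) / SD[R] = (5 + 0.5 - 8.0000) / 1.7974 = -1.3909.
Step 5: Two-sided p-value via normal approximation = 2*(1 - Phi(|z|)) = 0.164264.
Step 6: alpha = 0.1. fail to reject H0.

R = 5, z = -1.3909, p = 0.164264, fail to reject H0.


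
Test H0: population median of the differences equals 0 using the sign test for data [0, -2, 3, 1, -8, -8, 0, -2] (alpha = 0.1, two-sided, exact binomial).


Step 1: Discard zero differences. Original n = 8; n_eff = number of nonzero differences = 6.
Nonzero differences (with sign): -2, +3, +1, -8, -8, -2
Step 2: Count signs: positive = 2, negative = 4.
Step 3: Under H0: P(positive) = 0.5, so the number of positives S ~ Bin(6, 0.5).
Step 4: Two-sided exact p-value = sum of Bin(6,0.5) probabilities at or below the observed probability = 0.687500.
Step 5: alpha = 0.1. fail to reject H0.

n_eff = 6, pos = 2, neg = 4, p = 0.687500, fail to reject H0.


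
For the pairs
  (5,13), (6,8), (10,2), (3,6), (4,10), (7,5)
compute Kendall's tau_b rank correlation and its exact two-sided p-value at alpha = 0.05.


Step 1: Enumerate the 15 unordered pairs (i,j) with i<j and classify each by sign(x_j-x_i) * sign(y_j-y_i).
  (1,2):dx=+1,dy=-5->D; (1,3):dx=+5,dy=-11->D; (1,4):dx=-2,dy=-7->C; (1,5):dx=-1,dy=-3->C
  (1,6):dx=+2,dy=-8->D; (2,3):dx=+4,dy=-6->D; (2,4):dx=-3,dy=-2->C; (2,5):dx=-2,dy=+2->D
  (2,6):dx=+1,dy=-3->D; (3,4):dx=-7,dy=+4->D; (3,5):dx=-6,dy=+8->D; (3,6):dx=-3,dy=+3->D
  (4,5):dx=+1,dy=+4->C; (4,6):dx=+4,dy=-1->D; (5,6):dx=+3,dy=-5->D
Step 2: C = 4, D = 11, total pairs = 15.
Step 3: tau = (C - D)/(n(n-1)/2) = (4 - 11)/15 = -0.466667.
Step 4: Exact two-sided p-value (enumerate n! = 720 permutations of y under H0): p = 0.272222.
Step 5: alpha = 0.05. fail to reject H0.

tau_b = -0.4667 (C=4, D=11), p = 0.272222, fail to reject H0.


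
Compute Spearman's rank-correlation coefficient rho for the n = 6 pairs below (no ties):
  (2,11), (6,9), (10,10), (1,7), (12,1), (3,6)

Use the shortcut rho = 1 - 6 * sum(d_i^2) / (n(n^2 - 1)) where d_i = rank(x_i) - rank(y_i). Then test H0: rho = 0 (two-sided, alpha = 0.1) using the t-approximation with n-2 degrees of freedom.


Step 1: Rank x and y separately (midranks; no ties here).
rank(x): 2->2, 6->4, 10->5, 1->1, 12->6, 3->3
rank(y): 11->6, 9->4, 10->5, 7->3, 1->1, 6->2
Step 2: d_i = R_x(i) - R_y(i); compute d_i^2.
  (2-6)^2=16, (4-4)^2=0, (5-5)^2=0, (1-3)^2=4, (6-1)^2=25, (3-2)^2=1
sum(d^2) = 46.
Step 3: rho = 1 - 6*46 / (6*(6^2 - 1)) = 1 - 276/210 = -0.314286.
Step 4: Under H0, t = rho * sqrt((n-2)/(1-rho^2)) = -0.6621 ~ t(4).
Step 5: Two-sided p-value from the t-distribution with 4 df = 0.544093.
Step 6: alpha = 0.1. fail to reject H0.

rho = -0.3143, p = 0.544093, fail to reject H0 at alpha = 0.1.


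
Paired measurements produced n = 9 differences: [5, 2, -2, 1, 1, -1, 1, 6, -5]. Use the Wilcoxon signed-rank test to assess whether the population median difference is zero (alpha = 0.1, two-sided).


Step 1: Drop any zero differences (none here) and take |d_i|.
|d| = [5, 2, 2, 1, 1, 1, 1, 6, 5]
Step 2: Midrank |d_i| (ties get averaged ranks).
ranks: |5|->7.5, |2|->5.5, |2|->5.5, |1|->2.5, |1|->2.5, |1|->2.5, |1|->2.5, |6|->9, |5|->7.5
Step 3: Attach original signs; sum ranks with positive sign and with negative sign.
W+ = 7.5 + 5.5 + 2.5 + 2.5 + 2.5 + 9 = 29.5
W- = 5.5 + 2.5 + 7.5 = 15.5
(Check: W+ + W- = 45 should equal n(n+1)/2 = 45.)
Step 4: Test statistic W = min(W+, W-) = 15.5.
Step 5: Ties in |d|, so use the tie-corrected normal approximation.
        E[W] = n(n+1)/4 = 9*10/4 = 22.5.
        Tie groups: |d|=1 (t=4), |d|=2 (t=2), |d|=5 (t=2); sum(t^3 - t) = 72.
        Var[W] = n(n+1)(2n+1)/24 - sum(t^3-t)/48 = 1710/24 - 72/48 = 69.75.
        z = (W - E[W]) / sqrt(Var[W]) = (15.5 - 22.5) / 8.3516 = -0.8382.
        Two-sided p = 2*Phi(z) = 0.401942.
Step 6: alpha = 0.1. fail to reject H0.

W+ = 29.5, W- = 15.5, W = min = 15.5, p = 0.401942, fail to reject H0.


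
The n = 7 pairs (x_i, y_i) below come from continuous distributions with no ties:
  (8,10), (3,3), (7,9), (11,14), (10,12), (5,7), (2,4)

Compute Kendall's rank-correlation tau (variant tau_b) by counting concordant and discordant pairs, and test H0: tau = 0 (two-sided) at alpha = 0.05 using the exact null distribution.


Step 1: Enumerate the 21 unordered pairs (i,j) with i<j and classify each by sign(x_j-x_i) * sign(y_j-y_i).
  (1,2):dx=-5,dy=-7->C; (1,3):dx=-1,dy=-1->C; (1,4):dx=+3,dy=+4->C; (1,5):dx=+2,dy=+2->C
  (1,6):dx=-3,dy=-3->C; (1,7):dx=-6,dy=-6->C; (2,3):dx=+4,dy=+6->C; (2,4):dx=+8,dy=+11->C
  (2,5):dx=+7,dy=+9->C; (2,6):dx=+2,dy=+4->C; (2,7):dx=-1,dy=+1->D; (3,4):dx=+4,dy=+5->C
  (3,5):dx=+3,dy=+3->C; (3,6):dx=-2,dy=-2->C; (3,7):dx=-5,dy=-5->C; (4,5):dx=-1,dy=-2->C
  (4,6):dx=-6,dy=-7->C; (4,7):dx=-9,dy=-10->C; (5,6):dx=-5,dy=-5->C; (5,7):dx=-8,dy=-8->C
  (6,7):dx=-3,dy=-3->C
Step 2: C = 20, D = 1, total pairs = 21.
Step 3: tau = (C - D)/(n(n-1)/2) = (20 - 1)/21 = 0.904762.
Step 4: Exact two-sided p-value (enumerate n! = 5040 permutations of y under H0): p = 0.002778.
Step 5: alpha = 0.05. reject H0.

tau_b = 0.9048 (C=20, D=1), p = 0.002778, reject H0.


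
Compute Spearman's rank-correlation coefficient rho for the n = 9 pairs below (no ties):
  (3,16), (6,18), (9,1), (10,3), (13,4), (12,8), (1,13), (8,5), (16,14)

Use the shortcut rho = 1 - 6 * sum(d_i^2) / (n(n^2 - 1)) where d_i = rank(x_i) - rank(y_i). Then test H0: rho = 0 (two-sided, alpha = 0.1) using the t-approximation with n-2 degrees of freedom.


Step 1: Rank x and y separately (midranks; no ties here).
rank(x): 3->2, 6->3, 9->5, 10->6, 13->8, 12->7, 1->1, 8->4, 16->9
rank(y): 16->8, 18->9, 1->1, 3->2, 4->3, 8->5, 13->6, 5->4, 14->7
Step 2: d_i = R_x(i) - R_y(i); compute d_i^2.
  (2-8)^2=36, (3-9)^2=36, (5-1)^2=16, (6-2)^2=16, (8-3)^2=25, (7-5)^2=4, (1-6)^2=25, (4-4)^2=0, (9-7)^2=4
sum(d^2) = 162.
Step 3: rho = 1 - 6*162 / (9*(9^2 - 1)) = 1 - 972/720 = -0.350000.
Step 4: Under H0, t = rho * sqrt((n-2)/(1-rho^2)) = -0.9885 ~ t(7).
Step 5: Two-sided p-value from the t-distribution with 7 df = 0.355820.
Step 6: alpha = 0.1. fail to reject H0.

rho = -0.3500, p = 0.355820, fail to reject H0 at alpha = 0.1.


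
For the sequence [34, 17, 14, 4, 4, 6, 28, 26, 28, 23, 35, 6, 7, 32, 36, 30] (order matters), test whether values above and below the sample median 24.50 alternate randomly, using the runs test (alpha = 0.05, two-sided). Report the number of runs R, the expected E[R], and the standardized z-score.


Step 1: Compute median = 24.50; label A = above, B = below.
Labels in order: ABBBBBAAABABBAAA  (n_A = 8, n_B = 8)
Step 2: Count runs R = 7.
Step 3: Under H0 (random ordering), E[R] = 2*n_A*n_B/(n_A+n_B) + 1 = 2*8*8/16 + 1 = 9.0000.
        Var[R] = 2*n_A*n_B*(2*n_A*n_B - n_A - n_B) / ((n_A+n_B)^2 * (n_A+n_B-1)) = 14336/3840 = 3.7333.
        SD[R] = 1.9322.
Step 4: Continuity-corrected z = (R + 0.5 - E[R]) / SD[R] = (7 + 0.5 - 9.0000) / 1.9322 = -0.7763.
Step 5: Two-sided p-value via normal approximation = 2*(1 - Phi(|z|)) = 0.437558.
Step 6: alpha = 0.05. fail to reject H0.

R = 7, z = -0.7763, p = 0.437558, fail to reject H0.


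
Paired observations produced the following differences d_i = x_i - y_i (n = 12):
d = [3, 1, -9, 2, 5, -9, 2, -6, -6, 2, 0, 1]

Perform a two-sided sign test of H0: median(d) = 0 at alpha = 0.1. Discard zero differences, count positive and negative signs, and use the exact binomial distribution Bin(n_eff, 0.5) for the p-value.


Step 1: Discard zero differences. Original n = 12; n_eff = number of nonzero differences = 11.
Nonzero differences (with sign): +3, +1, -9, +2, +5, -9, +2, -6, -6, +2, +1
Step 2: Count signs: positive = 7, negative = 4.
Step 3: Under H0: P(positive) = 0.5, so the number of positives S ~ Bin(11, 0.5).
Step 4: Two-sided exact p-value = sum of Bin(11,0.5) probabilities at or below the observed probability = 0.548828.
Step 5: alpha = 0.1. fail to reject H0.

n_eff = 11, pos = 7, neg = 4, p = 0.548828, fail to reject H0.


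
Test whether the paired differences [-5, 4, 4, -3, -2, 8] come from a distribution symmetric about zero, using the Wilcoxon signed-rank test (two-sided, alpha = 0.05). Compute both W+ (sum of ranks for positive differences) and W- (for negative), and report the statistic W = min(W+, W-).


Step 1: Drop any zero differences (none here) and take |d_i|.
|d| = [5, 4, 4, 3, 2, 8]
Step 2: Midrank |d_i| (ties get averaged ranks).
ranks: |5|->5, |4|->3.5, |4|->3.5, |3|->2, |2|->1, |8|->6
Step 3: Attach original signs; sum ranks with positive sign and with negative sign.
W+ = 3.5 + 3.5 + 6 = 13
W- = 5 + 2 + 1 = 8
(Check: W+ + W- = 21 should equal n(n+1)/2 = 21.)
Step 4: Test statistic W = min(W+, W-) = 8.
Step 5: Ties in |d|, so use the tie-corrected normal approximation.
        E[W] = n(n+1)/4 = 6*7/4 = 10.5.
        Tie groups: |d|=4 (t=2); sum(t^3 - t) = 6.
        Var[W] = n(n+1)(2n+1)/24 - sum(t^3-t)/48 = 546/24 - 6/48 = 22.625.
        z = (W - E[W]) / sqrt(Var[W]) = (8 - 10.5) / 4.7566 = -0.5256.
        Two-sided p = 2*Phi(z) = 0.599174.
Step 6: alpha = 0.05. fail to reject H0.

W+ = 13, W- = 8, W = min = 8, p = 0.599174, fail to reject H0.


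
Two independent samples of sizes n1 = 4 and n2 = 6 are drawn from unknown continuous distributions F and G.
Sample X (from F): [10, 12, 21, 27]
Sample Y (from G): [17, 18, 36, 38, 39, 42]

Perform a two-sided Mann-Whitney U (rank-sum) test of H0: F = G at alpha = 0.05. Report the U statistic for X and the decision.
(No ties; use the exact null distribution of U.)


Step 1: Combine and sort all 10 observations; assign midranks.
sorted (value, group): (10,X), (12,X), (17,Y), (18,Y), (21,X), (27,X), (36,Y), (38,Y), (39,Y), (42,Y)
ranks: 10->1, 12->2, 17->3, 18->4, 21->5, 27->6, 36->7, 38->8, 39->9, 42->10
Step 2: Rank sum for X: R1 = 1 + 2 + 5 + 6 = 14.
Step 3: U_X = R1 - n1(n1+1)/2 = 14 - 4*5/2 = 14 - 10 = 4.
       U_Y = n1*n2 - U_X = 24 - 4 = 20.
Step 4: No ties, so the exact null distribution of U (based on enumerating the C(10,4) = 210 equally likely rank assignments) gives the two-sided p-value.
Step 5: p-value = 0.114286; compare to alpha = 0.05. fail to reject H0.

U_X = 4, p = 0.114286, fail to reject H0 at alpha = 0.05.


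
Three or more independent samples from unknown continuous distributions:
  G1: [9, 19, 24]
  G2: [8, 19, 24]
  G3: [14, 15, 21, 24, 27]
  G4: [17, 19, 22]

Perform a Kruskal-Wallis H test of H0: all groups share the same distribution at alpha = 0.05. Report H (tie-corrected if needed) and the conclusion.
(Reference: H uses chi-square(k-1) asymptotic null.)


Step 1: Combine all N = 14 observations and assign midranks.
sorted (value, group, rank): (8,G2,1), (9,G1,2), (14,G3,3), (15,G3,4), (17,G4,5), (19,G1,7), (19,G2,7), (19,G4,7), (21,G3,9), (22,G4,10), (24,G1,12), (24,G2,12), (24,G3,12), (27,G3,14)
Step 2: Sum ranks within each group.
R_1 = 21 (n_1 = 3)
R_2 = 20 (n_2 = 3)
R_3 = 42 (n_3 = 5)
R_4 = 22 (n_4 = 3)
Step 3: H = 12/(N(N+1)) * sum(R_i^2/n_i) - 3(N+1)
     = 12/(14*15) * (21^2/3 + 20^2/3 + 42^2/5 + 22^2/3) - 3*15
     = 0.057143 * 794.467 - 45
     = 0.398095.
Step 4: Ties present; correction factor C = 1 - 48/(14^3 - 14) = 0.982418. Corrected H = 0.398095 / 0.982418 = 0.405220.
Step 5: Under H0, H ~ chi^2(3); p-value = 0.939162.
Step 6: alpha = 0.05. fail to reject H0.

H = 0.4052, df = 3, p = 0.939162, fail to reject H0.


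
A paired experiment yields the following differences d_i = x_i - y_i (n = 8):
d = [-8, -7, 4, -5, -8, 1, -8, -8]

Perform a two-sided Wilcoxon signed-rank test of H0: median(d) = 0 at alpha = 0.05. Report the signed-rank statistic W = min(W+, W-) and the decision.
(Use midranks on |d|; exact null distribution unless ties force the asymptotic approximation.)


Step 1: Drop any zero differences (none here) and take |d_i|.
|d| = [8, 7, 4, 5, 8, 1, 8, 8]
Step 2: Midrank |d_i| (ties get averaged ranks).
ranks: |8|->6.5, |7|->4, |4|->2, |5|->3, |8|->6.5, |1|->1, |8|->6.5, |8|->6.5
Step 3: Attach original signs; sum ranks with positive sign and with negative sign.
W+ = 2 + 1 = 3
W- = 6.5 + 4 + 3 + 6.5 + 6.5 + 6.5 = 33
(Check: W+ + W- = 36 should equal n(n+1)/2 = 36.)
Step 4: Test statistic W = min(W+, W-) = 3.
Step 5: Ties in |d|, so use the tie-corrected normal approximation.
        E[W] = n(n+1)/4 = 8*9/4 = 18.
        Tie groups: |d|=8 (t=4); sum(t^3 - t) = 60.
        Var[W] = n(n+1)(2n+1)/24 - sum(t^3-t)/48 = 1224/24 - 60/48 = 49.75.
        z = (W - E[W]) / sqrt(Var[W]) = (3 - 18) / 7.0534 = -2.1266.
        Two-sided p = 2*Phi(z) = 0.033450.
Step 6: alpha = 0.05. reject H0.

W+ = 3, W- = 33, W = min = 3, p = 0.033450, reject H0.


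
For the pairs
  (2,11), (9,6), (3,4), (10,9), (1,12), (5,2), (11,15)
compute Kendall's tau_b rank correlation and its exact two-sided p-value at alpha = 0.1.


Step 1: Enumerate the 21 unordered pairs (i,j) with i<j and classify each by sign(x_j-x_i) * sign(y_j-y_i).
  (1,2):dx=+7,dy=-5->D; (1,3):dx=+1,dy=-7->D; (1,4):dx=+8,dy=-2->D; (1,5):dx=-1,dy=+1->D
  (1,6):dx=+3,dy=-9->D; (1,7):dx=+9,dy=+4->C; (2,3):dx=-6,dy=-2->C; (2,4):dx=+1,dy=+3->C
  (2,5):dx=-8,dy=+6->D; (2,6):dx=-4,dy=-4->C; (2,7):dx=+2,dy=+9->C; (3,4):dx=+7,dy=+5->C
  (3,5):dx=-2,dy=+8->D; (3,6):dx=+2,dy=-2->D; (3,7):dx=+8,dy=+11->C; (4,5):dx=-9,dy=+3->D
  (4,6):dx=-5,dy=-7->C; (4,7):dx=+1,dy=+6->C; (5,6):dx=+4,dy=-10->D; (5,7):dx=+10,dy=+3->C
  (6,7):dx=+6,dy=+13->C
Step 2: C = 11, D = 10, total pairs = 21.
Step 3: tau = (C - D)/(n(n-1)/2) = (11 - 10)/21 = 0.047619.
Step 4: Exact two-sided p-value (enumerate n! = 5040 permutations of y under H0): p = 1.000000.
Step 5: alpha = 0.1. fail to reject H0.

tau_b = 0.0476 (C=11, D=10), p = 1.000000, fail to reject H0.


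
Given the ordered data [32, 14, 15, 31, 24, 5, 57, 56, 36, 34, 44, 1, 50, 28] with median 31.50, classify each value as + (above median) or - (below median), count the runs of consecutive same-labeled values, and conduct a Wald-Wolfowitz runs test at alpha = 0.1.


Step 1: Compute median = 31.50; label A = above, B = below.
Labels in order: ABBBBBAAAAABAB  (n_A = 7, n_B = 7)
Step 2: Count runs R = 6.
Step 3: Under H0 (random ordering), E[R] = 2*n_A*n_B/(n_A+n_B) + 1 = 2*7*7/14 + 1 = 8.0000.
        Var[R] = 2*n_A*n_B*(2*n_A*n_B - n_A - n_B) / ((n_A+n_B)^2 * (n_A+n_B-1)) = 8232/2548 = 3.2308.
        SD[R] = 1.7974.
Step 4: Continuity-corrected z = (R + 0.5 - E[R]) / SD[R] = (6 + 0.5 - 8.0000) / 1.7974 = -0.8345.
Step 5: Two-sided p-value via normal approximation = 2*(1 - Phi(|z|)) = 0.403986.
Step 6: alpha = 0.1. fail to reject H0.

R = 6, z = -0.8345, p = 0.403986, fail to reject H0.


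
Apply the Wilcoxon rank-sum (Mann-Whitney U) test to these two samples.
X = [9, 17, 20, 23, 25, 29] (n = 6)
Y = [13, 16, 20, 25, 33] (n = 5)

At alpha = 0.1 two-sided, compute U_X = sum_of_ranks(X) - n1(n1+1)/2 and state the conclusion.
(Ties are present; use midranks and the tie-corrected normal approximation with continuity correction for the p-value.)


Step 1: Combine and sort all 11 observations; assign midranks.
sorted (value, group): (9,X), (13,Y), (16,Y), (17,X), (20,X), (20,Y), (23,X), (25,X), (25,Y), (29,X), (33,Y)
ranks: 9->1, 13->2, 16->3, 17->4, 20->5.5, 20->5.5, 23->7, 25->8.5, 25->8.5, 29->10, 33->11
Step 2: Rank sum for X: R1 = 1 + 4 + 5.5 + 7 + 8.5 + 10 = 36.
Step 3: U_X = R1 - n1(n1+1)/2 = 36 - 6*7/2 = 36 - 21 = 15.
       U_Y = n1*n2 - U_X = 30 - 15 = 15.
Step 4: Ties are present, so use the tie-corrected normal approximation (with continuity correction) for the p-value.
Step 5: p-value = 1.000000; compare to alpha = 0.1. fail to reject H0.

U_X = 15, p = 1.000000, fail to reject H0 at alpha = 0.1.


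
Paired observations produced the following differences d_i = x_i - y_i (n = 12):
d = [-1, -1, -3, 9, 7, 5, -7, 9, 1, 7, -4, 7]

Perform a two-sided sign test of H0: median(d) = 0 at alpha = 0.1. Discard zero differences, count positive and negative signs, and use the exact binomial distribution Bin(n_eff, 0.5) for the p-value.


Step 1: Discard zero differences. Original n = 12; n_eff = number of nonzero differences = 12.
Nonzero differences (with sign): -1, -1, -3, +9, +7, +5, -7, +9, +1, +7, -4, +7
Step 2: Count signs: positive = 7, negative = 5.
Step 3: Under H0: P(positive) = 0.5, so the number of positives S ~ Bin(12, 0.5).
Step 4: Two-sided exact p-value = sum of Bin(12,0.5) probabilities at or below the observed probability = 0.774414.
Step 5: alpha = 0.1. fail to reject H0.

n_eff = 12, pos = 7, neg = 5, p = 0.774414, fail to reject H0.


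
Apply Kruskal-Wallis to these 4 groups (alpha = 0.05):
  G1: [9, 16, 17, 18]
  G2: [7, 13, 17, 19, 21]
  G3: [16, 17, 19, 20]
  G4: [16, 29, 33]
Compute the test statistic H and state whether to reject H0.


Step 1: Combine all N = 16 observations and assign midranks.
sorted (value, group, rank): (7,G2,1), (9,G1,2), (13,G2,3), (16,G1,5), (16,G3,5), (16,G4,5), (17,G1,8), (17,G2,8), (17,G3,8), (18,G1,10), (19,G2,11.5), (19,G3,11.5), (20,G3,13), (21,G2,14), (29,G4,15), (33,G4,16)
Step 2: Sum ranks within each group.
R_1 = 25 (n_1 = 4)
R_2 = 37.5 (n_2 = 5)
R_3 = 37.5 (n_3 = 4)
R_4 = 36 (n_4 = 3)
Step 3: H = 12/(N(N+1)) * sum(R_i^2/n_i) - 3(N+1)
     = 12/(16*17) * (25^2/4 + 37.5^2/5 + 37.5^2/4 + 36^2/3) - 3*17
     = 0.044118 * 1221.06 - 51
     = 2.870404.
Step 4: Ties present; correction factor C = 1 - 54/(16^3 - 16) = 0.986765. Corrected H = 2.870404 / 0.986765 = 2.908905.
Step 5: Under H0, H ~ chi^2(3); p-value = 0.405885.
Step 6: alpha = 0.05. fail to reject H0.

H = 2.9089, df = 3, p = 0.405885, fail to reject H0.


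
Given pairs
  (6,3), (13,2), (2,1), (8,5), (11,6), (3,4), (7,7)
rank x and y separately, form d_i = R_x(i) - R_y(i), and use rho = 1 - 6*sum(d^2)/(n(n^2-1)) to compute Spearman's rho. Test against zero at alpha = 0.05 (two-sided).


Step 1: Rank x and y separately (midranks; no ties here).
rank(x): 6->3, 13->7, 2->1, 8->5, 11->6, 3->2, 7->4
rank(y): 3->3, 2->2, 1->1, 5->5, 6->6, 4->4, 7->7
Step 2: d_i = R_x(i) - R_y(i); compute d_i^2.
  (3-3)^2=0, (7-2)^2=25, (1-1)^2=0, (5-5)^2=0, (6-6)^2=0, (2-4)^2=4, (4-7)^2=9
sum(d^2) = 38.
Step 3: rho = 1 - 6*38 / (7*(7^2 - 1)) = 1 - 228/336 = 0.321429.
Step 4: Under H0, t = rho * sqrt((n-2)/(1-rho^2)) = 0.7590 ~ t(5).
Step 5: Two-sided p-value from the t-distribution with 5 df = 0.482072.
Step 6: alpha = 0.05. fail to reject H0.

rho = 0.3214, p = 0.482072, fail to reject H0 at alpha = 0.05.


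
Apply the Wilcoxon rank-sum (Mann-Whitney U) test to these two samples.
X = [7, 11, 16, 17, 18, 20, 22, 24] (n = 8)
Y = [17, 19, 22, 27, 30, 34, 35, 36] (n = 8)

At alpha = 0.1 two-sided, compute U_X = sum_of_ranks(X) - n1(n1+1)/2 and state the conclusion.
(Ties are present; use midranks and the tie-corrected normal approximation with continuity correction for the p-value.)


Step 1: Combine and sort all 16 observations; assign midranks.
sorted (value, group): (7,X), (11,X), (16,X), (17,X), (17,Y), (18,X), (19,Y), (20,X), (22,X), (22,Y), (24,X), (27,Y), (30,Y), (34,Y), (35,Y), (36,Y)
ranks: 7->1, 11->2, 16->3, 17->4.5, 17->4.5, 18->6, 19->7, 20->8, 22->9.5, 22->9.5, 24->11, 27->12, 30->13, 34->14, 35->15, 36->16
Step 2: Rank sum for X: R1 = 1 + 2 + 3 + 4.5 + 6 + 8 + 9.5 + 11 = 45.
Step 3: U_X = R1 - n1(n1+1)/2 = 45 - 8*9/2 = 45 - 36 = 9.
       U_Y = n1*n2 - U_X = 64 - 9 = 55.
Step 4: Ties are present, so use the tie-corrected normal approximation (with continuity correction) for the p-value.
Step 5: p-value = 0.017959; compare to alpha = 0.1. reject H0.

U_X = 9, p = 0.017959, reject H0 at alpha = 0.1.


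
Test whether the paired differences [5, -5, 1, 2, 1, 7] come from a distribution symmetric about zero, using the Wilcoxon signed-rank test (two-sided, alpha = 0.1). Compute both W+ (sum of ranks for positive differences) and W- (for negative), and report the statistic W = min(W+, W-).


Step 1: Drop any zero differences (none here) and take |d_i|.
|d| = [5, 5, 1, 2, 1, 7]
Step 2: Midrank |d_i| (ties get averaged ranks).
ranks: |5|->4.5, |5|->4.5, |1|->1.5, |2|->3, |1|->1.5, |7|->6
Step 3: Attach original signs; sum ranks with positive sign and with negative sign.
W+ = 4.5 + 1.5 + 3 + 1.5 + 6 = 16.5
W- = 4.5 = 4.5
(Check: W+ + W- = 21 should equal n(n+1)/2 = 21.)
Step 4: Test statistic W = min(W+, W-) = 4.5.
Step 5: Ties in |d|, so use the tie-corrected normal approximation.
        E[W] = n(n+1)/4 = 6*7/4 = 10.5.
        Tie groups: |d|=1 (t=2), |d|=5 (t=2); sum(t^3 - t) = 12.
        Var[W] = n(n+1)(2n+1)/24 - sum(t^3-t)/48 = 546/24 - 12/48 = 22.5.
        z = (W - E[W]) / sqrt(Var[W]) = (4.5 - 10.5) / 4.7434 = -1.2649.
        Two-sided p = 2*Phi(z) = 0.205903.
Step 6: alpha = 0.1. fail to reject H0.

W+ = 16.5, W- = 4.5, W = min = 4.5, p = 0.205903, fail to reject H0.


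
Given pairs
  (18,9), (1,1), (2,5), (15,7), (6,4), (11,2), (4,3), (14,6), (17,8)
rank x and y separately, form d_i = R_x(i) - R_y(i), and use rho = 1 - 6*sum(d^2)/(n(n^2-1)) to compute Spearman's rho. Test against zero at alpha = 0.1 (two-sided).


Step 1: Rank x and y separately (midranks; no ties here).
rank(x): 18->9, 1->1, 2->2, 15->7, 6->4, 11->5, 4->3, 14->6, 17->8
rank(y): 9->9, 1->1, 5->5, 7->7, 4->4, 2->2, 3->3, 6->6, 8->8
Step 2: d_i = R_x(i) - R_y(i); compute d_i^2.
  (9-9)^2=0, (1-1)^2=0, (2-5)^2=9, (7-7)^2=0, (4-4)^2=0, (5-2)^2=9, (3-3)^2=0, (6-6)^2=0, (8-8)^2=0
sum(d^2) = 18.
Step 3: rho = 1 - 6*18 / (9*(9^2 - 1)) = 1 - 108/720 = 0.850000.
Step 4: Under H0, t = rho * sqrt((n-2)/(1-rho^2)) = 4.2691 ~ t(7).
Step 5: Two-sided p-value from the t-distribution with 7 df = 0.003705.
Step 6: alpha = 0.1. reject H0.

rho = 0.8500, p = 0.003705, reject H0 at alpha = 0.1.


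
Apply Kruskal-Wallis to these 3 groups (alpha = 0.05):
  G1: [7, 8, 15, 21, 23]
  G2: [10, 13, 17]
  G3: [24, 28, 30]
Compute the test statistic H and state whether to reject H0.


Step 1: Combine all N = 11 observations and assign midranks.
sorted (value, group, rank): (7,G1,1), (8,G1,2), (10,G2,3), (13,G2,4), (15,G1,5), (17,G2,6), (21,G1,7), (23,G1,8), (24,G3,9), (28,G3,10), (30,G3,11)
Step 2: Sum ranks within each group.
R_1 = 23 (n_1 = 5)
R_2 = 13 (n_2 = 3)
R_3 = 30 (n_3 = 3)
Step 3: H = 12/(N(N+1)) * sum(R_i^2/n_i) - 3(N+1)
     = 12/(11*12) * (23^2/5 + 13^2/3 + 30^2/3) - 3*12
     = 0.090909 * 462.133 - 36
     = 6.012121.
Step 4: No ties, so H is used without correction.
Step 5: Under H0, H ~ chi^2(2); p-value = 0.049486.
Step 6: alpha = 0.05. reject H0.

H = 6.0121, df = 2, p = 0.049486, reject H0.


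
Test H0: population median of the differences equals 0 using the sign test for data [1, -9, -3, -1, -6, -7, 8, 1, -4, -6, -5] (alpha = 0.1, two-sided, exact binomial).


Step 1: Discard zero differences. Original n = 11; n_eff = number of nonzero differences = 11.
Nonzero differences (with sign): +1, -9, -3, -1, -6, -7, +8, +1, -4, -6, -5
Step 2: Count signs: positive = 3, negative = 8.
Step 3: Under H0: P(positive) = 0.5, so the number of positives S ~ Bin(11, 0.5).
Step 4: Two-sided exact p-value = sum of Bin(11,0.5) probabilities at or below the observed probability = 0.226562.
Step 5: alpha = 0.1. fail to reject H0.

n_eff = 11, pos = 3, neg = 8, p = 0.226562, fail to reject H0.


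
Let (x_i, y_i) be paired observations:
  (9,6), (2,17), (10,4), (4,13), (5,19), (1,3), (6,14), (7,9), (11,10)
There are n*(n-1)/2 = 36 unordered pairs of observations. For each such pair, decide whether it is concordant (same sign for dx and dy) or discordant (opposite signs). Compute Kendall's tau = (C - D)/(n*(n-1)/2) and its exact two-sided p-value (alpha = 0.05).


Step 1: Enumerate the 36 unordered pairs (i,j) with i<j and classify each by sign(x_j-x_i) * sign(y_j-y_i).
  (1,2):dx=-7,dy=+11->D; (1,3):dx=+1,dy=-2->D; (1,4):dx=-5,dy=+7->D; (1,5):dx=-4,dy=+13->D
  (1,6):dx=-8,dy=-3->C; (1,7):dx=-3,dy=+8->D; (1,8):dx=-2,dy=+3->D; (1,9):dx=+2,dy=+4->C
  (2,3):dx=+8,dy=-13->D; (2,4):dx=+2,dy=-4->D; (2,5):dx=+3,dy=+2->C; (2,6):dx=-1,dy=-14->C
  (2,7):dx=+4,dy=-3->D; (2,8):dx=+5,dy=-8->D; (2,9):dx=+9,dy=-7->D; (3,4):dx=-6,dy=+9->D
  (3,5):dx=-5,dy=+15->D; (3,6):dx=-9,dy=-1->C; (3,7):dx=-4,dy=+10->D; (3,8):dx=-3,dy=+5->D
  (3,9):dx=+1,dy=+6->C; (4,5):dx=+1,dy=+6->C; (4,6):dx=-3,dy=-10->C; (4,7):dx=+2,dy=+1->C
  (4,8):dx=+3,dy=-4->D; (4,9):dx=+7,dy=-3->D; (5,6):dx=-4,dy=-16->C; (5,7):dx=+1,dy=-5->D
  (5,8):dx=+2,dy=-10->D; (5,9):dx=+6,dy=-9->D; (6,7):dx=+5,dy=+11->C; (6,8):dx=+6,dy=+6->C
  (6,9):dx=+10,dy=+7->C; (7,8):dx=+1,dy=-5->D; (7,9):dx=+5,dy=-4->D; (8,9):dx=+4,dy=+1->C
Step 2: C = 14, D = 22, total pairs = 36.
Step 3: tau = (C - D)/(n(n-1)/2) = (14 - 22)/36 = -0.222222.
Step 4: Exact two-sided p-value (enumerate n! = 362880 permutations of y under H0): p = 0.476709.
Step 5: alpha = 0.05. fail to reject H0.

tau_b = -0.2222 (C=14, D=22), p = 0.476709, fail to reject H0.


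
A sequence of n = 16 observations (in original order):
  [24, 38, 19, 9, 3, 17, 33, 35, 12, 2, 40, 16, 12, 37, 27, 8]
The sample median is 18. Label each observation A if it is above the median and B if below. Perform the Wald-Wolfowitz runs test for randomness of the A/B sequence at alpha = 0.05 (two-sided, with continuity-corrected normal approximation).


Step 1: Compute median = 18; label A = above, B = below.
Labels in order: AAABBBAABBABBAAB  (n_A = 8, n_B = 8)
Step 2: Count runs R = 8.
Step 3: Under H0 (random ordering), E[R] = 2*n_A*n_B/(n_A+n_B) + 1 = 2*8*8/16 + 1 = 9.0000.
        Var[R] = 2*n_A*n_B*(2*n_A*n_B - n_A - n_B) / ((n_A+n_B)^2 * (n_A+n_B-1)) = 14336/3840 = 3.7333.
        SD[R] = 1.9322.
Step 4: Continuity-corrected z = (R + 0.5 - E[R]) / SD[R] = (8 + 0.5 - 9.0000) / 1.9322 = -0.2588.
Step 5: Two-sided p-value via normal approximation = 2*(1 - Phi(|z|)) = 0.795809.
Step 6: alpha = 0.05. fail to reject H0.

R = 8, z = -0.2588, p = 0.795809, fail to reject H0.


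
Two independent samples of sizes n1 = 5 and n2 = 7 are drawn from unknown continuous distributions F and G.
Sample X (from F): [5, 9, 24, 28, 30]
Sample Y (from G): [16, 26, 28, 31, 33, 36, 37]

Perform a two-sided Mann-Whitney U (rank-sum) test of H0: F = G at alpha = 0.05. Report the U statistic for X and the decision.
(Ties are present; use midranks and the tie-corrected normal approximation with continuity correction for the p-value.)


Step 1: Combine and sort all 12 observations; assign midranks.
sorted (value, group): (5,X), (9,X), (16,Y), (24,X), (26,Y), (28,X), (28,Y), (30,X), (31,Y), (33,Y), (36,Y), (37,Y)
ranks: 5->1, 9->2, 16->3, 24->4, 26->5, 28->6.5, 28->6.5, 30->8, 31->9, 33->10, 36->11, 37->12
Step 2: Rank sum for X: R1 = 1 + 2 + 4 + 6.5 + 8 = 21.5.
Step 3: U_X = R1 - n1(n1+1)/2 = 21.5 - 5*6/2 = 21.5 - 15 = 6.5.
       U_Y = n1*n2 - U_X = 35 - 6.5 = 28.5.
Step 4: Ties are present, so use the tie-corrected normal approximation (with continuity correction) for the p-value.
Step 5: p-value = 0.087602; compare to alpha = 0.05. fail to reject H0.

U_X = 6.5, p = 0.087602, fail to reject H0 at alpha = 0.05.


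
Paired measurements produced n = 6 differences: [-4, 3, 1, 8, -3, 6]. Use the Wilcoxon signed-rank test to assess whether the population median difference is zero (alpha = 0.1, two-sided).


Step 1: Drop any zero differences (none here) and take |d_i|.
|d| = [4, 3, 1, 8, 3, 6]
Step 2: Midrank |d_i| (ties get averaged ranks).
ranks: |4|->4, |3|->2.5, |1|->1, |8|->6, |3|->2.5, |6|->5
Step 3: Attach original signs; sum ranks with positive sign and with negative sign.
W+ = 2.5 + 1 + 6 + 5 = 14.5
W- = 4 + 2.5 = 6.5
(Check: W+ + W- = 21 should equal n(n+1)/2 = 21.)
Step 4: Test statistic W = min(W+, W-) = 6.5.
Step 5: Ties in |d|, so use the tie-corrected normal approximation.
        E[W] = n(n+1)/4 = 6*7/4 = 10.5.
        Tie groups: |d|=3 (t=2); sum(t^3 - t) = 6.
        Var[W] = n(n+1)(2n+1)/24 - sum(t^3-t)/48 = 546/24 - 6/48 = 22.625.
        z = (W - E[W]) / sqrt(Var[W]) = (6.5 - 10.5) / 4.7566 = -0.8409.
        Two-sided p = 2*Phi(z) = 0.400381.
Step 6: alpha = 0.1. fail to reject H0.

W+ = 14.5, W- = 6.5, W = min = 6.5, p = 0.400381, fail to reject H0.


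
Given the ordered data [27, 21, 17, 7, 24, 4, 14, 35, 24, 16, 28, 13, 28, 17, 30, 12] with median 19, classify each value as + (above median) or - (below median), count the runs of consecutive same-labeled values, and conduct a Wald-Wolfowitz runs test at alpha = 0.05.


Step 1: Compute median = 19; label A = above, B = below.
Labels in order: AABBABBAABABABAB  (n_A = 8, n_B = 8)
Step 2: Count runs R = 12.
Step 3: Under H0 (random ordering), E[R] = 2*n_A*n_B/(n_A+n_B) + 1 = 2*8*8/16 + 1 = 9.0000.
        Var[R] = 2*n_A*n_B*(2*n_A*n_B - n_A - n_B) / ((n_A+n_B)^2 * (n_A+n_B-1)) = 14336/3840 = 3.7333.
        SD[R] = 1.9322.
Step 4: Continuity-corrected z = (R - 0.5 - E[R]) / SD[R] = (12 - 0.5 - 9.0000) / 1.9322 = 1.2939.
Step 5: Two-sided p-value via normal approximation = 2*(1 - Phi(|z|)) = 0.195709.
Step 6: alpha = 0.05. fail to reject H0.

R = 12, z = 1.2939, p = 0.195709, fail to reject H0.


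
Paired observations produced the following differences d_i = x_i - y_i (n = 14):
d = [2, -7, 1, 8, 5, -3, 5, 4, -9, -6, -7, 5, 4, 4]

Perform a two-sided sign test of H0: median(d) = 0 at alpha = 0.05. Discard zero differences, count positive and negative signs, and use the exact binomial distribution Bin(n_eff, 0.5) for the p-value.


Step 1: Discard zero differences. Original n = 14; n_eff = number of nonzero differences = 14.
Nonzero differences (with sign): +2, -7, +1, +8, +5, -3, +5, +4, -9, -6, -7, +5, +4, +4
Step 2: Count signs: positive = 9, negative = 5.
Step 3: Under H0: P(positive) = 0.5, so the number of positives S ~ Bin(14, 0.5).
Step 4: Two-sided exact p-value = sum of Bin(14,0.5) probabilities at or below the observed probability = 0.423950.
Step 5: alpha = 0.05. fail to reject H0.

n_eff = 14, pos = 9, neg = 5, p = 0.423950, fail to reject H0.


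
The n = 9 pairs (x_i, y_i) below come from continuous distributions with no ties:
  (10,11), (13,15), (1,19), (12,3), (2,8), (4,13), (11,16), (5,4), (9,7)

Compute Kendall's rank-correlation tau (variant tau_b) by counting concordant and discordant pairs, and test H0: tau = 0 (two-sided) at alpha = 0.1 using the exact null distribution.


Step 1: Enumerate the 36 unordered pairs (i,j) with i<j and classify each by sign(x_j-x_i) * sign(y_j-y_i).
  (1,2):dx=+3,dy=+4->C; (1,3):dx=-9,dy=+8->D; (1,4):dx=+2,dy=-8->D; (1,5):dx=-8,dy=-3->C
  (1,6):dx=-6,dy=+2->D; (1,7):dx=+1,dy=+5->C; (1,8):dx=-5,dy=-7->C; (1,9):dx=-1,dy=-4->C
  (2,3):dx=-12,dy=+4->D; (2,4):dx=-1,dy=-12->C; (2,5):dx=-11,dy=-7->C; (2,6):dx=-9,dy=-2->C
  (2,7):dx=-2,dy=+1->D; (2,8):dx=-8,dy=-11->C; (2,9):dx=-4,dy=-8->C; (3,4):dx=+11,dy=-16->D
  (3,5):dx=+1,dy=-11->D; (3,6):dx=+3,dy=-6->D; (3,7):dx=+10,dy=-3->D; (3,8):dx=+4,dy=-15->D
  (3,9):dx=+8,dy=-12->D; (4,5):dx=-10,dy=+5->D; (4,6):dx=-8,dy=+10->D; (4,7):dx=-1,dy=+13->D
  (4,8):dx=-7,dy=+1->D; (4,9):dx=-3,dy=+4->D; (5,6):dx=+2,dy=+5->C; (5,7):dx=+9,dy=+8->C
  (5,8):dx=+3,dy=-4->D; (5,9):dx=+7,dy=-1->D; (6,7):dx=+7,dy=+3->C; (6,8):dx=+1,dy=-9->D
  (6,9):dx=+5,dy=-6->D; (7,8):dx=-6,dy=-12->C; (7,9):dx=-2,dy=-9->C; (8,9):dx=+4,dy=+3->C
Step 2: C = 16, D = 20, total pairs = 36.
Step 3: tau = (C - D)/(n(n-1)/2) = (16 - 20)/36 = -0.111111.
Step 4: Exact two-sided p-value (enumerate n! = 362880 permutations of y under H0): p = 0.761414.
Step 5: alpha = 0.1. fail to reject H0.

tau_b = -0.1111 (C=16, D=20), p = 0.761414, fail to reject H0.
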